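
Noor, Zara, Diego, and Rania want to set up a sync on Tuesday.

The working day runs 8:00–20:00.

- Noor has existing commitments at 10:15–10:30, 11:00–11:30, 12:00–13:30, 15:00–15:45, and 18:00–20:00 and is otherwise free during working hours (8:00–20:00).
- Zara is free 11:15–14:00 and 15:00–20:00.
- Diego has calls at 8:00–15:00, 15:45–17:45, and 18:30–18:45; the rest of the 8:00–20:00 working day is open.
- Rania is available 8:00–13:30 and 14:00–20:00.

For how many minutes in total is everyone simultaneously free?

Noor free within 08:00–20:00: 08:00–10:15, 10:30–11:00, 11:30–12:00, 13:30–15:00, 15:45–18:00.
Diego free within 08:00–20:00: 15:00–15:45, 17:45–18:30, 18:45–20:00.
Noor ∩ Zara: 11:30–12:00, 13:30–14:00, 15:45–18:00.
Noor ∩ Zara ∩ Diego: 17:45–18:00.
Noor ∩ Zara ∩ Diego ∩ Rania: 17:45–18:00.
Total common minutes: 15.

15 minutes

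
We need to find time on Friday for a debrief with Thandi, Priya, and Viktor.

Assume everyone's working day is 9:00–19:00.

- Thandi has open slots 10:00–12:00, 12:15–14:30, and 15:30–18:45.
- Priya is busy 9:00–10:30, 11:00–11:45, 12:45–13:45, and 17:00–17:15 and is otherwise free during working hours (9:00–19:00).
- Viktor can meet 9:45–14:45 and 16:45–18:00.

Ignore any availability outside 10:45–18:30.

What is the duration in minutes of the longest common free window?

Priya free within 09:00–19:00: 10:30–11:00, 11:45–12:45, 13:45–17:00, 17:15–19:00.
Thandi ∩ Priya: 10:30–11:00, 11:45–12:00, 12:15–12:45, 13:45–14:30, 15:30–17:00, 17:15–18:45.
Thandi ∩ Priya ∩ Viktor: 10:30–11:00, 11:45–12:00, 12:15–12:45, 13:45–14:30, 16:45–17:00, 17:15–18:00.
Restricted to 10:45–18:30: 10:45–11:00, 11:45–12:00, 12:15–12:45, 13:45–14:30, 16:45–17:00, 17:15–18:00.
Common window lengths: 15, 15, 30, 45, 15, 45 min; longest is 45.

45 minutes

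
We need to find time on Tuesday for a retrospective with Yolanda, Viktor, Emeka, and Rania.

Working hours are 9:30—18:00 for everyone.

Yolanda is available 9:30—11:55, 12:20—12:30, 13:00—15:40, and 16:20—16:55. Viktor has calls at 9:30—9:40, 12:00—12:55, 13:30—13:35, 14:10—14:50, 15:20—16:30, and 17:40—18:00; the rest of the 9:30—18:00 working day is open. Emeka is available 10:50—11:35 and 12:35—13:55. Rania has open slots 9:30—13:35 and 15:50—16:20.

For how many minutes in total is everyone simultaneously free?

Viktor free within 09:30–18:00: 09:40–12:00, 12:55–13:30, 13:35–14:10, 14:50–15:20, 16:30–17:40.
Yolanda ∩ Viktor: 09:40–11:55, 13:00–13:30, 13:35–14:10, 14:50–15:20, 16:30–16:55.
Yolanda ∩ Viktor ∩ Emeka: 10:50–11:35, 13:00–13:30, 13:35–13:55.
Yolanda ∩ Viktor ∩ Emeka ∩ Rania: 10:50–11:35, 13:00–13:30.
Total common minutes: 45 + 30 = 75.

75 minutes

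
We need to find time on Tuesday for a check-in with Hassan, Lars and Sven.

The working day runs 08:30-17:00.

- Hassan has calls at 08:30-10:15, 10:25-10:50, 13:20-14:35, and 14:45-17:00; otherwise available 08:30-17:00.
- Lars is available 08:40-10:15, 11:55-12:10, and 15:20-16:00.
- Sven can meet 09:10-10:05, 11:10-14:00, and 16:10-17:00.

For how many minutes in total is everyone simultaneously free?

Hassan free within 08:30–17:00: 10:15–10:25, 10:50–13:20, 14:35–14:45.
Hassan ∩ Lars: 11:55–12:10.
Hassan ∩ Lars ∩ Sven: 11:55–12:10.
Total common minutes: 15.

15 minutes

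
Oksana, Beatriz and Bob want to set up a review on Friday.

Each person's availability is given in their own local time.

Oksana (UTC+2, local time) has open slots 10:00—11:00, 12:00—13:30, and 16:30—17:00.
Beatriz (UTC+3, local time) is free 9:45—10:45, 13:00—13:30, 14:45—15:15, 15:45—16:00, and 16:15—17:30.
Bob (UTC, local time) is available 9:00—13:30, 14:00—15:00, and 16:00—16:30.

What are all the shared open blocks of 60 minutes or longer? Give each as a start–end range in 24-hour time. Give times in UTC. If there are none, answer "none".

none

Oksana → UTC: 08:00–09:00, 10:00–11:30, 14:30–15:00.
Beatriz → UTC: 06:45–07:45, 10:00–10:30, 11:45–12:15, 12:45–13:00, 13:15–14:30.
Bob → UTC: 09:00–13:30, 14:00–15:00, 16:00–16:30.
Oksana ∩ Beatriz: 10:00–10:30.
Oksana ∩ Beatriz ∩ Bob: 10:00–10:30.
Windows ≥ 60 min: (none).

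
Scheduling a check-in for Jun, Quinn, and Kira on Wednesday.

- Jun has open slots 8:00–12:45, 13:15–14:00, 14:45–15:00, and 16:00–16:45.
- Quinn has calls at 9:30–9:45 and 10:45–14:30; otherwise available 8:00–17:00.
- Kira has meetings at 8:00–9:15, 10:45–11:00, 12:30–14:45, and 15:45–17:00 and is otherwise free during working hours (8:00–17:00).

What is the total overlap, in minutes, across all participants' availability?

90 minutes

Quinn free within 08:00–17:00: 08:00–09:30, 09:45–10:45, 14:30–17:00.
Kira free within 08:00–17:00: 09:15–10:45, 11:00–12:30, 14:45–15:45.
Jun ∩ Quinn: 08:00–09:30, 09:45–10:45, 14:45–15:00, 16:00–16:45.
Jun ∩ Quinn ∩ Kira: 09:15–09:30, 09:45–10:45, 14:45–15:00.
Total common minutes: 15 + 60 + 15 = 90.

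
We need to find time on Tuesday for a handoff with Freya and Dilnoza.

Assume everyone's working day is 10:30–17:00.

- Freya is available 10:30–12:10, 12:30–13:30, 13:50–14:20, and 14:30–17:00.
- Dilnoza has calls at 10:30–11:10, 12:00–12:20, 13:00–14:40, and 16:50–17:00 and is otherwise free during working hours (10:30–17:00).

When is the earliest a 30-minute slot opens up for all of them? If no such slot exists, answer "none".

11:10

Dilnoza free within 10:30–17:00: 11:10–12:00, 12:20–13:00, 14:40–16:50.
Freya ∩ Dilnoza: 11:10–12:00, 12:30–13:00, 14:40–16:50.
Windows ≥ 30 min: 11:10–12:00, 12:30–13:00, 14:40–16:50.
Earliest such window starts at 11:10.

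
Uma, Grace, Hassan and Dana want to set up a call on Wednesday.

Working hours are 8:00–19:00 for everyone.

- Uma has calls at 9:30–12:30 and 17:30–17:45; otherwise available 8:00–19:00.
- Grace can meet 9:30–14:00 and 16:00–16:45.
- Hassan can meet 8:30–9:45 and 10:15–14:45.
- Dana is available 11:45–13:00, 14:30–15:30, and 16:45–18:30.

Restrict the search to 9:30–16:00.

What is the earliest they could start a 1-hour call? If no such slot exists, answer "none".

none

Uma free within 08:00–19:00: 08:00–09:30, 12:30–17:30, 17:45–19:00.
Uma ∩ Grace: 12:30–14:00, 16:00–16:45.
Uma ∩ Grace ∩ Hassan: 12:30–14:00.
Uma ∩ Grace ∩ Hassan ∩ Dana: 12:30–13:00.
Restricted to 09:30–16:00: 12:30–13:00.
Windows ≥ 60 min: (none).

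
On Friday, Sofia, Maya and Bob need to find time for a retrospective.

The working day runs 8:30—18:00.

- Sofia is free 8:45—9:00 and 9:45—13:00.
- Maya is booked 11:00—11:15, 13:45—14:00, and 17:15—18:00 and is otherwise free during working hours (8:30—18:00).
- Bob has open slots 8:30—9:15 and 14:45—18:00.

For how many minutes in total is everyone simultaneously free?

15 minutes

Maya free within 08:30–18:00: 08:30–11:00, 11:15–13:45, 14:00–17:15.
Sofia ∩ Maya: 08:45–09:00, 09:45–11:00, 11:15–13:00.
Sofia ∩ Maya ∩ Bob: 08:45–09:00.
Total common minutes: 15.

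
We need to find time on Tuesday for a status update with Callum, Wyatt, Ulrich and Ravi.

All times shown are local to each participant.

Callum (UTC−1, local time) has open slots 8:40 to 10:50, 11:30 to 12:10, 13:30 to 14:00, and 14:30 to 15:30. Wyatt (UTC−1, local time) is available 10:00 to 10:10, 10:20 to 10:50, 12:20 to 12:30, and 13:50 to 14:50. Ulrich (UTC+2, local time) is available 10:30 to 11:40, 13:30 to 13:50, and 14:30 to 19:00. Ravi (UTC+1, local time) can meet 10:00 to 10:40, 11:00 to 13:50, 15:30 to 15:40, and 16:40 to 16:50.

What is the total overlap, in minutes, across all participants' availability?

30 minutes

Callum → UTC: 09:40–11:50, 12:30–13:10, 14:30–15:00, 15:30–16:30.
Wyatt → UTC: 11:00–11:10, 11:20–11:50, 13:20–13:30, 14:50–15:50.
Ulrich → UTC: 08:30–09:40, 11:30–11:50, 12:30–17:00.
Ravi → UTC: 09:00–09:40, 10:00–12:50, 14:30–14:40, 15:40–15:50.
Callum ∩ Wyatt: 11:00–11:10, 11:20–11:50, 14:50–15:00, 15:30–15:50.
Callum ∩ Wyatt ∩ Ulrich: 11:30–11:50, 14:50–15:00, 15:30–15:50.
Callum ∩ Wyatt ∩ Ulrich ∩ Ravi: 11:30–11:50, 15:40–15:50.
Total common minutes: 20 + 10 = 30.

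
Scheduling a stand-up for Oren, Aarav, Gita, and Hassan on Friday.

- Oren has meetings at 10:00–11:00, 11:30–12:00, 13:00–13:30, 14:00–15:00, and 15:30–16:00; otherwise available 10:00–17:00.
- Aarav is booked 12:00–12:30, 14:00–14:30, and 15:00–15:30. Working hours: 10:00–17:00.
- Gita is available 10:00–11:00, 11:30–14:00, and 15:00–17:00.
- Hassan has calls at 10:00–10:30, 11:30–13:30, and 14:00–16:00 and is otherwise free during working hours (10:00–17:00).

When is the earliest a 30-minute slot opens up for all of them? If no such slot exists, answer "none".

Oren free within 10:00–17:00: 11:00–11:30, 12:00–13:00, 13:30–14:00, 15:00–15:30, 16:00–17:00.
Aarav free within 10:00–17:00: 10:00–12:00, 12:30–14:00, 14:30–15:00, 15:30–17:00.
Hassan free within 10:00–17:00: 10:30–11:30, 13:30–14:00, 16:00–17:00.
Oren ∩ Aarav: 11:00–11:30, 12:30–13:00, 13:30–14:00, 16:00–17:00.
Oren ∩ Aarav ∩ Gita: 12:30–13:00, 13:30–14:00, 16:00–17:00.
Oren ∩ Aarav ∩ Gita ∩ Hassan: 13:30–14:00, 16:00–17:00.
Windows ≥ 30 min: 13:30–14:00, 16:00–17:00.
Earliest such window starts at 13:30.

13:30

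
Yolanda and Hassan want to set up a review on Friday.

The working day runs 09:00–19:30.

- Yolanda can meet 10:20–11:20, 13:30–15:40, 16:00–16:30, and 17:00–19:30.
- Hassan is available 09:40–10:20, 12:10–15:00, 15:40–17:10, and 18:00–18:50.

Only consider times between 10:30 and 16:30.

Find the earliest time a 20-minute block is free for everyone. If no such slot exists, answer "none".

13:30

Yolanda ∩ Hassan: 13:30–15:00, 16:00–16:30, 17:00–17:10, 18:00–18:50.
Restricted to 10:30–16:30: 13:30–15:00, 16:00–16:30.
Windows ≥ 20 min: 13:30–15:00, 16:00–16:30.
Earliest such window starts at 13:30.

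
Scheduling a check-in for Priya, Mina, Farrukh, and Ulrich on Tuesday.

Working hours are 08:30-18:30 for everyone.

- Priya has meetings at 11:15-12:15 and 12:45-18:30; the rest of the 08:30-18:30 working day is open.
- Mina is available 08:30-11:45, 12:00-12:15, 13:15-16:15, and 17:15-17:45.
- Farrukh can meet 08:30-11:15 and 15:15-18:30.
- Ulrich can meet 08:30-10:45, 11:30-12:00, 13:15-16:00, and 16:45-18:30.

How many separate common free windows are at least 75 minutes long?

1

Priya free within 08:30–18:30: 08:30–11:15, 12:15–12:45.
Priya ∩ Mina: 08:30–11:15.
Priya ∩ Mina ∩ Farrukh: 08:30–11:15.
Priya ∩ Mina ∩ Farrukh ∩ Ulrich: 08:30–10:45.
Windows ≥ 75 min: 08:30–10:45.
That's 1 window.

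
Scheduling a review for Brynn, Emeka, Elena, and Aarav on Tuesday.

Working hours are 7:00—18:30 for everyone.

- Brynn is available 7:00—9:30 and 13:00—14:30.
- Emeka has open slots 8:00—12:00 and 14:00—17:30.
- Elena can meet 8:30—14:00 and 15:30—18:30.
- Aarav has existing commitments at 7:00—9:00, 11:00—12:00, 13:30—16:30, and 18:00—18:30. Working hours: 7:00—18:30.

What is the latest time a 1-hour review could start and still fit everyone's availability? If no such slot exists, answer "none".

Aarav free within 07:00–18:30: 09:00–11:00, 12:00–13:30, 16:30–18:00.
Brynn ∩ Emeka: 08:00–09:30, 14:00–14:30.
Brynn ∩ Emeka ∩ Elena: 08:30–09:30.
Brynn ∩ Emeka ∩ Elena ∩ Aarav: 09:00–09:30.
Windows ≥ 60 min: (none).

none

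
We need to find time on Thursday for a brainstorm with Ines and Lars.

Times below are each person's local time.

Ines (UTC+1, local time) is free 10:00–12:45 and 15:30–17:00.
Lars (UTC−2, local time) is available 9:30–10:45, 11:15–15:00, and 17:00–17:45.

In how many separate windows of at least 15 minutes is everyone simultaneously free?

2

Ines → UTC: 09:00–11:45, 14:30–16:00.
Lars → UTC: 11:30–12:45, 13:15–17:00, 19:00–19:45.
Ines ∩ Lars: 11:30–11:45, 14:30–16:00.
Windows ≥ 15 min: 11:30–11:45, 14:30–16:00.
That's 2 windows.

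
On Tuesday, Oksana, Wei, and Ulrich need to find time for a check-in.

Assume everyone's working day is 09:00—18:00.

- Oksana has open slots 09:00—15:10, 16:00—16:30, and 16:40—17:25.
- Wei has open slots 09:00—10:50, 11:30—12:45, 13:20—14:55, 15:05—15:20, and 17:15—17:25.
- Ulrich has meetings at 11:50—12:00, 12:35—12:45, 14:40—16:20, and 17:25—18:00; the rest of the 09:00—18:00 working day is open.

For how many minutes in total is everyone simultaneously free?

255 minutes

Ulrich free within 09:00–18:00: 09:00–11:50, 12:00–12:35, 12:45–14:40, 16:20–17:25.
Oksana ∩ Wei: 09:00–10:50, 11:30–12:45, 13:20–14:55, 15:05–15:10, 17:15–17:25.
Oksana ∩ Wei ∩ Ulrich: 09:00–10:50, 11:30–11:50, 12:00–12:35, 13:20–14:40, 17:15–17:25.
Total common minutes: 110 + 20 + 35 + 80 + 10 = 255.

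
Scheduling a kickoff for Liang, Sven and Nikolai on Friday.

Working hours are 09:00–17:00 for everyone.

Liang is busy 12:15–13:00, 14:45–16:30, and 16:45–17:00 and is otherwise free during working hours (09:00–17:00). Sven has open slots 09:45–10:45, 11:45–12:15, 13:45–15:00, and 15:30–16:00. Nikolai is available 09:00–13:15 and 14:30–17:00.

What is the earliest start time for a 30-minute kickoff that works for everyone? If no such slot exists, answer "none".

09:45

Liang free within 09:00–17:00: 09:00–12:15, 13:00–14:45, 16:30–16:45.
Liang ∩ Sven: 09:45–10:45, 11:45–12:15, 13:45–14:45.
Liang ∩ Sven ∩ Nikolai: 09:45–10:45, 11:45–12:15, 14:30–14:45.
Windows ≥ 30 min: 09:45–10:45, 11:45–12:15.
Earliest such window starts at 09:45.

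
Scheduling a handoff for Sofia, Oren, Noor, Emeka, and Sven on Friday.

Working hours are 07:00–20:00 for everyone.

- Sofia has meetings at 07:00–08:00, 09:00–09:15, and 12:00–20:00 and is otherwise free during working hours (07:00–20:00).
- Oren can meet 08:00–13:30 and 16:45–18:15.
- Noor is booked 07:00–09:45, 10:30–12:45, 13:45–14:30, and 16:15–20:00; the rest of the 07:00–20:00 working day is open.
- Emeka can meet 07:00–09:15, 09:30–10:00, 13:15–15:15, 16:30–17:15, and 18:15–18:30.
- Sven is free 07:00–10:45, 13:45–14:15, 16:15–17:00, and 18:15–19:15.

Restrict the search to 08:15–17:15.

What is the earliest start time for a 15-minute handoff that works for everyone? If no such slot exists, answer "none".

09:45

Sofia free within 07:00–20:00: 08:00–09:00, 09:15–12:00.
Noor free within 07:00–20:00: 09:45–10:30, 12:45–13:45, 14:30–16:15.
Sofia ∩ Oren: 08:00–09:00, 09:15–12:00.
Sofia ∩ Oren ∩ Noor: 09:45–10:30.
Sofia ∩ Oren ∩ Noor ∩ Emeka: 09:45–10:00.
Sofia ∩ Oren ∩ Noor ∩ Emeka ∩ Sven: 09:45–10:00.
Restricted to 08:15–17:15: 09:45–10:00.
Windows ≥ 15 min: 09:45–10:00.
Earliest such window starts at 09:45.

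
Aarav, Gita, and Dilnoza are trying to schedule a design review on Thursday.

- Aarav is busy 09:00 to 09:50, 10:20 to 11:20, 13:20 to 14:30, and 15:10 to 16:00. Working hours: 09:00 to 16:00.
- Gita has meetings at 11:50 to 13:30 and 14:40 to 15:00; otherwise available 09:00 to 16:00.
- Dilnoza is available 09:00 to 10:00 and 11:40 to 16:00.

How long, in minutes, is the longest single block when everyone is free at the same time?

10 minutes

Aarav free within 09:00–16:00: 09:50–10:20, 11:20–13:20, 14:30–15:10.
Gita free within 09:00–16:00: 09:00–11:50, 13:30–14:40, 15:00–16:00.
Aarav ∩ Gita: 09:50–10:20, 11:20–11:50, 14:30–14:40, 15:00–15:10.
Aarav ∩ Gita ∩ Dilnoza: 09:50–10:00, 11:40–11:50, 14:30–14:40, 15:00–15:10.
Common window lengths: 10, 10, 10, 10 min; longest is 10.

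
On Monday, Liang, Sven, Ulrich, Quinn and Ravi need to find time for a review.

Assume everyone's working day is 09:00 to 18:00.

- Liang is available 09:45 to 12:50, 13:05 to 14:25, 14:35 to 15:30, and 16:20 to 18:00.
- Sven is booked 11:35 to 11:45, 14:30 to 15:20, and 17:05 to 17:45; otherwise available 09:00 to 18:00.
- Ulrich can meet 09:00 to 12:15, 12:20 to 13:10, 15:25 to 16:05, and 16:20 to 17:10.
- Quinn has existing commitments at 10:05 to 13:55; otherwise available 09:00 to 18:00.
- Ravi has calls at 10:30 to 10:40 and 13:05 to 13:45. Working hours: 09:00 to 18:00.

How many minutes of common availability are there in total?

Sven free within 09:00–18:00: 09:00–11:35, 11:45–14:30, 15:20–17:05, 17:45–18:00.
Quinn free within 09:00–18:00: 09:00–10:05, 13:55–18:00.
Ravi free within 09:00–18:00: 09:00–10:30, 10:40–13:05, 13:45–18:00.
Liang ∩ Sven: 09:45–11:35, 11:45–12:50, 13:05–14:25, 15:20–15:30, 16:20–17:05, 17:45–18:00.
Liang ∩ Sven ∩ Ulrich: 09:45–11:35, 11:45–12:15, 12:20–12:50, 13:05–13:10, 15:25–15:30, 16:20–17:05.
Liang ∩ Sven ∩ Ulrich ∩ Quinn: 09:45–10:05, 15:25–15:30, 16:20–17:05.
Liang ∩ Sven ∩ Ulrich ∩ Quinn ∩ Ravi: 09:45–10:05, 15:25–15:30, 16:20–17:05.
Total common minutes: 20 + 5 + 45 = 70.

70 minutes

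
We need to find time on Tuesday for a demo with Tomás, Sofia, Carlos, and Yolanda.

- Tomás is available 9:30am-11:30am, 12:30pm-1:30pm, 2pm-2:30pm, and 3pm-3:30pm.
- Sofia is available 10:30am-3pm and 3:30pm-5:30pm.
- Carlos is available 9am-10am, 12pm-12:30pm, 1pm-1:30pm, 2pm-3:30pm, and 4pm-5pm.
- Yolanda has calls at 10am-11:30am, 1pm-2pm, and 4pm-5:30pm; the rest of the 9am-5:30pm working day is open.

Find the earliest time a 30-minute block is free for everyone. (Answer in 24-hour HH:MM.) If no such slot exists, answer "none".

Yolanda free within 09:00–17:30: 09:00–10:00, 11:30–13:00, 14:00–16:00.
Tomás ∩ Sofia: 10:30–11:30, 12:30–13:30, 14:00–14:30.
Tomás ∩ Sofia ∩ Carlos: 13:00–13:30, 14:00–14:30.
Tomás ∩ Sofia ∩ Carlos ∩ Yolanda: 14:00–14:30.
Windows ≥ 30 min: 14:00–14:30.
Earliest such window starts at 14:00.

14:00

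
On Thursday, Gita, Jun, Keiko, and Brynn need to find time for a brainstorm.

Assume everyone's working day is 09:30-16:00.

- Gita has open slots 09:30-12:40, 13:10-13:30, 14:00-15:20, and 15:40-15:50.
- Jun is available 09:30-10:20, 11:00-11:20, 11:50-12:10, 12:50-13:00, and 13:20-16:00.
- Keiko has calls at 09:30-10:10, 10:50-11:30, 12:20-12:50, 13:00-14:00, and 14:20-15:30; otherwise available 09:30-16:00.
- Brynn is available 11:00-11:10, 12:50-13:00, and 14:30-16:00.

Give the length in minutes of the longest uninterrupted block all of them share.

Keiko free within 09:30–16:00: 10:10–10:50, 11:30–12:20, 12:50–13:00, 14:00–14:20, 15:30–16:00.
Gita ∩ Jun: 09:30–10:20, 11:00–11:20, 11:50–12:10, 13:20–13:30, 14:00–15:20, 15:40–15:50.
Gita ∩ Jun ∩ Keiko: 10:10–10:20, 11:50–12:10, 14:00–14:20, 15:40–15:50.
Gita ∩ Jun ∩ Keiko ∩ Brynn: 15:40–15:50.
Single common window of 10 minutes.

10 minutes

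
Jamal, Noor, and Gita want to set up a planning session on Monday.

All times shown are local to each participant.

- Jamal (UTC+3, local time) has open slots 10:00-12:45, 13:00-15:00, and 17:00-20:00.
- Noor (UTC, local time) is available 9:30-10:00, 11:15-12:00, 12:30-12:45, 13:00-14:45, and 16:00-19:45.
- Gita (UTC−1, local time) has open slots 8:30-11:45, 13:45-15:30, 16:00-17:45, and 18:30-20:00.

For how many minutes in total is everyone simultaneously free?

90 minutes

Jamal → UTC: 07:00–09:45, 10:00–12:00, 14:00–17:00.
Noor → UTC: 09:30–10:00, 11:15–12:00, 12:30–12:45, 13:00–14:45, 16:00–19:45.
Gita → UTC: 09:30–12:45, 14:45–16:30, 17:00–18:45, 19:30–21:00.
Jamal ∩ Noor: 09:30–09:45, 11:15–12:00, 14:00–14:45, 16:00–17:00.
Jamal ∩ Noor ∩ Gita: 09:30–09:45, 11:15–12:00, 16:00–16:30.
Total common minutes: 15 + 45 + 30 = 90.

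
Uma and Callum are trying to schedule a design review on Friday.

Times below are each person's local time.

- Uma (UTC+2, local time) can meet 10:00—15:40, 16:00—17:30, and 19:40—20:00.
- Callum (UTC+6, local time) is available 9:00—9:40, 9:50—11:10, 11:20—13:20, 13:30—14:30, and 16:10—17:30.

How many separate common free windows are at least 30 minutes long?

2

Uma → UTC: 08:00–13:40, 14:00–15:30, 17:40–18:00.
Callum → UTC: 03:00–03:40, 03:50–05:10, 05:20–07:20, 07:30–08:30, 10:10–11:30.
Uma ∩ Callum: 08:00–08:30, 10:10–11:30.
Windows ≥ 30 min: 08:00–08:30, 10:10–11:30.
That's 2 windows.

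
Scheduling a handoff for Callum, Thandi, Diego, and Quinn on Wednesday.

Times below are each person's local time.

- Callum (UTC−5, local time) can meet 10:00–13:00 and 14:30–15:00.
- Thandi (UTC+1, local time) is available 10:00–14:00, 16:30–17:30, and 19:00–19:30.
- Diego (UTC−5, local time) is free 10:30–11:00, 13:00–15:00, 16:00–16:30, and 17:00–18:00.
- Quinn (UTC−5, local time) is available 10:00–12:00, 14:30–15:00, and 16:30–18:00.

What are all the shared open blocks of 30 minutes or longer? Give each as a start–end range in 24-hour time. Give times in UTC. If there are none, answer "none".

Callum → UTC: 15:00–18:00, 19:30–20:00.
Thandi → UTC: 09:00–13:00, 15:30–16:30, 18:00–18:30.
Diego → UTC: 15:30–16:00, 18:00–20:00, 21:00–21:30, 22:00–23:00.
Quinn → UTC: 15:00–17:00, 19:30–20:00, 21:30–23:00.
Callum ∩ Thandi: 15:30–16:30.
Callum ∩ Thandi ∩ Diego: 15:30–16:00.
Callum ∩ Thandi ∩ Diego ∩ Quinn: 15:30–16:00.
Windows ≥ 30 min: 15:30–16:00.

15:30–16:00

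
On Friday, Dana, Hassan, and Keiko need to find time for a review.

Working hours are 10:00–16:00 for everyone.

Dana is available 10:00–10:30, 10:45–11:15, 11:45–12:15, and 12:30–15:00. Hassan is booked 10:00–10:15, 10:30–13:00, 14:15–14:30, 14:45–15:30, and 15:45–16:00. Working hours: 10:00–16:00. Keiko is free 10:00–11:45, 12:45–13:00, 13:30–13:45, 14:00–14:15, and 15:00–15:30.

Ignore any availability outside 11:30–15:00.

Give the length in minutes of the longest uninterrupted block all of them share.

15 minutes

Hassan free within 10:00–16:00: 10:15–10:30, 13:00–14:15, 14:30–14:45, 15:30–15:45.
Dana ∩ Hassan: 10:15–10:30, 13:00–14:15, 14:30–14:45.
Dana ∩ Hassan ∩ Keiko: 10:15–10:30, 13:30–13:45, 14:00–14:15.
Restricted to 11:30–15:00: 13:30–13:45, 14:00–14:15.
Common window lengths: 15, 15 min; longest is 15.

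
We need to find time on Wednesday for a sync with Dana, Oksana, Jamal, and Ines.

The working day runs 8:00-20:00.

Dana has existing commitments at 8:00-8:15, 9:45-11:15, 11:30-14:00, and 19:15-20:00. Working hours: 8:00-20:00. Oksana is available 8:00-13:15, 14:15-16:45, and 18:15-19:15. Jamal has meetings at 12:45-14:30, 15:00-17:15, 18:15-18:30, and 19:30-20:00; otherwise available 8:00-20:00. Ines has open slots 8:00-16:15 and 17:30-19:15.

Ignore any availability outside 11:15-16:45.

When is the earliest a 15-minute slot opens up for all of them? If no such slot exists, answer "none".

11:15

Dana free within 08:00–20:00: 08:15–09:45, 11:15–11:30, 14:00–19:15.
Jamal free within 08:00–20:00: 08:00–12:45, 14:30–15:00, 17:15–18:15, 18:30–19:30.
Dana ∩ Oksana: 08:15–09:45, 11:15–11:30, 14:15–16:45, 18:15–19:15.
Dana ∩ Oksana ∩ Jamal: 08:15–09:45, 11:15–11:30, 14:30–15:00, 18:30–19:15.
Dana ∩ Oksana ∩ Jamal ∩ Ines: 08:15–09:45, 11:15–11:30, 14:30–15:00, 18:30–19:15.
Restricted to 11:15–16:45: 11:15–11:30, 14:30–15:00.
Windows ≥ 15 min: 11:15–11:30, 14:30–15:00.
Earliest such window starts at 11:15.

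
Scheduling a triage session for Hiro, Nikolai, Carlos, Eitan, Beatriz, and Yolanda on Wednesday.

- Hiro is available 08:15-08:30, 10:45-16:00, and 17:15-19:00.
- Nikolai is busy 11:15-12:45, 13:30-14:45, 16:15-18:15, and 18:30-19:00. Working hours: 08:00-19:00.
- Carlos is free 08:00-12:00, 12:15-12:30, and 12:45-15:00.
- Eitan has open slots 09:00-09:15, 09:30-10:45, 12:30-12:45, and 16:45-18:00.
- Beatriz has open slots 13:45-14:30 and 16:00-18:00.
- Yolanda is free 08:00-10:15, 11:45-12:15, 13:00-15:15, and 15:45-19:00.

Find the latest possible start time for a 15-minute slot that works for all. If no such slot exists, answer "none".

none

Nikolai free within 08:00–19:00: 08:00–11:15, 12:45–13:30, 14:45–16:15, 18:15–18:30.
Hiro ∩ Nikolai: 08:15–08:30, 10:45–11:15, 12:45–13:30, 14:45–16:00, 18:15–18:30.
Hiro ∩ Nikolai ∩ Carlos: 08:15–08:30, 10:45–11:15, 12:45–13:30, 14:45–15:00.
Hiro ∩ Nikolai ∩ Carlos ∩ Eitan: (none).
Hiro ∩ Nikolai ∩ Carlos ∩ Eitan ∩ Beatriz: (none).
Hiro ∩ Nikolai ∩ Carlos ∩ Eitan ∩ Beatriz ∩ Yolanda: (none).
Windows ≥ 15 min: (none).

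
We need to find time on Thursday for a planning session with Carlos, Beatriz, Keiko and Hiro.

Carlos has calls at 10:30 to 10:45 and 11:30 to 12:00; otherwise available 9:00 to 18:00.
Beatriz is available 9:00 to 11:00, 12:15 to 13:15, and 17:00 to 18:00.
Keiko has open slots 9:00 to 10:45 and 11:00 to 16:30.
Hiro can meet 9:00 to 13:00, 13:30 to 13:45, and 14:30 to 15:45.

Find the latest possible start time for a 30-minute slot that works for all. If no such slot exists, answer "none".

Carlos free within 09:00–18:00: 09:00–10:30, 10:45–11:30, 12:00–18:00.
Carlos ∩ Beatriz: 09:00–10:30, 10:45–11:00, 12:15–13:15, 17:00–18:00.
Carlos ∩ Beatriz ∩ Keiko: 09:00–10:30, 12:15–13:15.
Carlos ∩ Beatriz ∩ Keiko ∩ Hiro: 09:00–10:30, 12:15–13:00.
Windows ≥ 30 min: 09:00–10:30, 12:15–13:00.
Latest start in the last window 12:15–13:00 is 13:00 − 30 min = 12:30.

12:30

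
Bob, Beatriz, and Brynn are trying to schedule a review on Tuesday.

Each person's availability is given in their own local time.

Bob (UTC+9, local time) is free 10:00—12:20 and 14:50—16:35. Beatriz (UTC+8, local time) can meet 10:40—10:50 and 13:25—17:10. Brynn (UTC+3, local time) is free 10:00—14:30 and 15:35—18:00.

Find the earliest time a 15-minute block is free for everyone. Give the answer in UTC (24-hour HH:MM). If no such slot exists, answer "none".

07:00

Bob → UTC: 01:00–03:20, 05:50–07:35.
Beatriz → UTC: 02:40–02:50, 05:25–09:10.
Brynn → UTC: 07:00–11:30, 12:35–15:00.
Bob ∩ Beatriz: 02:40–02:50, 05:50–07:35.
Bob ∩ Beatriz ∩ Brynn: 07:00–07:35.
Windows ≥ 15 min: 07:00–07:35.
Earliest such window starts at 07:00.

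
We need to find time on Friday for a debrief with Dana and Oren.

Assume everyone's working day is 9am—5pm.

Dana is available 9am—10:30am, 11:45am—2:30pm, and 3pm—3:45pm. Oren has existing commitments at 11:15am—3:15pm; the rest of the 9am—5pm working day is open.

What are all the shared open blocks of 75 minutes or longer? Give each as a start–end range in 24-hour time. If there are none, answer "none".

Oren free within 09:00–17:00: 09:00–11:15, 15:15–17:00.
Dana ∩ Oren: 09:00–10:30, 15:15–15:45.
Windows ≥ 75 min: 09:00–10:30.

09:00–10:30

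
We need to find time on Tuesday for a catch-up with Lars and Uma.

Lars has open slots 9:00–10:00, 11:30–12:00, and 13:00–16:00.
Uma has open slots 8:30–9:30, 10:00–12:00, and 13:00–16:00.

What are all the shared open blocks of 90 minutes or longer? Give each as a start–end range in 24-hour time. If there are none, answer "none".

Lars ∩ Uma: 09:00–09:30, 11:30–12:00, 13:00–16:00.
Windows ≥ 90 min: 13:00–16:00.

13:00–16:00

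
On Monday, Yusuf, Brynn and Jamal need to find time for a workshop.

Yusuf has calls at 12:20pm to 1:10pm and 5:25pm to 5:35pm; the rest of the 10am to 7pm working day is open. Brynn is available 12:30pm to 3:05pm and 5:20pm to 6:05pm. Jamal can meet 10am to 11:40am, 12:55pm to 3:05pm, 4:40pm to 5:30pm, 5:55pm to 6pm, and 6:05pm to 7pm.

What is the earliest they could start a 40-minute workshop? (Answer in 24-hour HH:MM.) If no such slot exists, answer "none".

13:10

Yusuf free within 10:00–19:00: 10:00–12:20, 13:10–17:25, 17:35–19:00.
Yusuf ∩ Brynn: 13:10–15:05, 17:20–17:25, 17:35–18:05.
Yusuf ∩ Brynn ∩ Jamal: 13:10–15:05, 17:20–17:25, 17:55–18:00.
Windows ≥ 40 min: 13:10–15:05.
Earliest such window starts at 13:10.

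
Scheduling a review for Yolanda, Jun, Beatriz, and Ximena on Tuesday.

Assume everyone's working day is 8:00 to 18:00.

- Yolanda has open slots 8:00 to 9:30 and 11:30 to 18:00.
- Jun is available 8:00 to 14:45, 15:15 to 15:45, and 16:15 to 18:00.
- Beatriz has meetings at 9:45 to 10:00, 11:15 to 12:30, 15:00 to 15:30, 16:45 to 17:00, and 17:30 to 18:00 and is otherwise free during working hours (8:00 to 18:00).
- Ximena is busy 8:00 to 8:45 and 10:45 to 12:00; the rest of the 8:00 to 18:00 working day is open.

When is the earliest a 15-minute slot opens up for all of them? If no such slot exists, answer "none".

Beatriz free within 08:00–18:00: 08:00–09:45, 10:00–11:15, 12:30–15:00, 15:30–16:45, 17:00–17:30.
Ximena free within 08:00–18:00: 08:45–10:45, 12:00–18:00.
Yolanda ∩ Jun: 08:00–09:30, 11:30–14:45, 15:15–15:45, 16:15–18:00.
Yolanda ∩ Jun ∩ Beatriz: 08:00–09:30, 12:30–14:45, 15:30–15:45, 16:15–16:45, 17:00–17:30.
Yolanda ∩ Jun ∩ Beatriz ∩ Ximena: 08:45–09:30, 12:30–14:45, 15:30–15:45, 16:15–16:45, 17:00–17:30.
Windows ≥ 15 min: 08:45–09:30, 12:30–14:45, 15:30–15:45, 16:15–16:45, 17:00–17:30.
Earliest such window starts at 08:45.

08:45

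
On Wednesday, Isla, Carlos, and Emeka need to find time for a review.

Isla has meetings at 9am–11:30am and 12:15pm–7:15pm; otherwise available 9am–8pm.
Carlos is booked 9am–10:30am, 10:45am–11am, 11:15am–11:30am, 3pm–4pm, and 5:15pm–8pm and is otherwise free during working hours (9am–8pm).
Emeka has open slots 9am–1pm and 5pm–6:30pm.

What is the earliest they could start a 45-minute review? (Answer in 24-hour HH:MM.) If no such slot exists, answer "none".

11:30

Isla free within 09:00–20:00: 11:30–12:15, 19:15–20:00.
Carlos free within 09:00–20:00: 10:30–10:45, 11:00–11:15, 11:30–15:00, 16:00–17:15.
Isla ∩ Carlos: 11:30–12:15.
Isla ∩ Carlos ∩ Emeka: 11:30–12:15.
Windows ≥ 45 min: 11:30–12:15.
Earliest such window starts at 11:30.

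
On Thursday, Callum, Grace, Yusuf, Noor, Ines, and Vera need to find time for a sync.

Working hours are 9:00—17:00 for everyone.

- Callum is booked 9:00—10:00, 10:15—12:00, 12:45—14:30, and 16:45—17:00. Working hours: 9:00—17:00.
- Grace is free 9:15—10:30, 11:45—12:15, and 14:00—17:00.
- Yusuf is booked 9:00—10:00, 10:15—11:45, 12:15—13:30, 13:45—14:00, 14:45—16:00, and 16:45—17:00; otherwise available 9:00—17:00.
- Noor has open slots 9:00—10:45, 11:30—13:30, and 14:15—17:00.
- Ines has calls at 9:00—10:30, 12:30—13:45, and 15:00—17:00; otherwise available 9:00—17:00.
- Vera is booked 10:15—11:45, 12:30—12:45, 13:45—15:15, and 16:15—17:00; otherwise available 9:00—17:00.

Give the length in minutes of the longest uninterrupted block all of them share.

15 minutes

Callum free within 09:00–17:00: 10:00–10:15, 12:00–12:45, 14:30–16:45.
Yusuf free within 09:00–17:00: 10:00–10:15, 11:45–12:15, 13:30–13:45, 14:00–14:45, 16:00–16:45.
Ines free within 09:00–17:00: 10:30–12:30, 13:45–15:00.
Vera free within 09:00–17:00: 09:00–10:15, 11:45–12:30, 12:45–13:45, 15:15–16:15.
Callum ∩ Grace: 10:00–10:15, 12:00–12:15, 14:30–16:45.
Callum ∩ Grace ∩ Yusuf: 10:00–10:15, 12:00–12:15, 14:30–14:45, 16:00–16:45.
Callum ∩ Grace ∩ Yusuf ∩ Noor: 10:00–10:15, 12:00–12:15, 14:30–14:45, 16:00–16:45.
Callum ∩ Grace ∩ Yusuf ∩ Noor ∩ Ines: 12:00–12:15, 14:30–14:45.
Callum ∩ Grace ∩ Yusuf ∩ Noor ∩ Ines ∩ Vera: 12:00–12:15.
Single common window of 15 minutes.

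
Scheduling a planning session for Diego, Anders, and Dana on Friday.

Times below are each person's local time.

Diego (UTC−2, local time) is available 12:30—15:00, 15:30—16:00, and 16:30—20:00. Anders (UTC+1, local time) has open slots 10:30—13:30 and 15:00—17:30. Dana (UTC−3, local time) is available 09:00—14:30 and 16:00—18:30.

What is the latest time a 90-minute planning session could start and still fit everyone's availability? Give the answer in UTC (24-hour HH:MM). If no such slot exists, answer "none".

15:00

Diego → UTC: 14:30–17:00, 17:30–18:00, 18:30–22:00.
Anders → UTC: 09:30–12:30, 14:00–16:30.
Dana → UTC: 12:00–17:30, 19:00–21:30.
Diego ∩ Anders: 14:30–16:30.
Diego ∩ Anders ∩ Dana: 14:30–16:30.
Windows ≥ 90 min: 14:30–16:30.
Latest start in the last window 14:30–16:30 is 16:30 − 90 min = 15:00.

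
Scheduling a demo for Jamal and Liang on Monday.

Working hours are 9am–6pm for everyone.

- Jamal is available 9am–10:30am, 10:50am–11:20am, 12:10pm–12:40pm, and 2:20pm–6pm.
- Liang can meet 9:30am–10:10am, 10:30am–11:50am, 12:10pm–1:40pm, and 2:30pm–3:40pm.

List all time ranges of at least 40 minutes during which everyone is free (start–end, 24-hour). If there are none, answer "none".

Jamal ∩ Liang: 09:30–10:10, 10:50–11:20, 12:10–12:40, 14:30–15:40.
Windows ≥ 40 min: 09:30–10:10, 14:30–15:40.

09:30–10:10, 14:30–15:40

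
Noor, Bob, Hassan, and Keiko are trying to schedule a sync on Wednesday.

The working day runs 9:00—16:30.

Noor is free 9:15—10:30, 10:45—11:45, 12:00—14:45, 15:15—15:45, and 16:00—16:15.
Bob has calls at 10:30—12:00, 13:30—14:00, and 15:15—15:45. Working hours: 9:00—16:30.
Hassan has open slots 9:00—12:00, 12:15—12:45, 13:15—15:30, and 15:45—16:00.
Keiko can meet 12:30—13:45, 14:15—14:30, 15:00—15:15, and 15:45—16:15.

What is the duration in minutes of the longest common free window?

15 minutes

Bob free within 09:00–16:30: 09:00–10:30, 12:00–13:30, 14:00–15:15, 15:45–16:30.
Noor ∩ Bob: 09:15–10:30, 12:00–13:30, 14:00–14:45, 16:00–16:15.
Noor ∩ Bob ∩ Hassan: 09:15–10:30, 12:15–12:45, 13:15–13:30, 14:00–14:45.
Noor ∩ Bob ∩ Hassan ∩ Keiko: 12:30–12:45, 13:15–13:30, 14:15–14:30.
Common window lengths: 15, 15, 15 min; longest is 15.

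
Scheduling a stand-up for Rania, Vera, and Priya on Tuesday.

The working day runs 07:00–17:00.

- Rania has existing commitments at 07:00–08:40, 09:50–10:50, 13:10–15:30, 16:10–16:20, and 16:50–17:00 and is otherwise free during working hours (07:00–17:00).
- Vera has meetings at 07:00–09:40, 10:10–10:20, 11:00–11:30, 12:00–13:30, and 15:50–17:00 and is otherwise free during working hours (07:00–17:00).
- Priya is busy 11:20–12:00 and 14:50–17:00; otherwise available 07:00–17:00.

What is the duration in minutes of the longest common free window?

Rania free within 07:00–17:00: 08:40–09:50, 10:50–13:10, 15:30–16:10, 16:20–16:50.
Vera free within 07:00–17:00: 09:40–10:10, 10:20–11:00, 11:30–12:00, 13:30–15:50.
Priya free within 07:00–17:00: 07:00–11:20, 12:00–14:50.
Rania ∩ Vera: 09:40–09:50, 10:50–11:00, 11:30–12:00, 15:30–15:50.
Rania ∩ Vera ∩ Priya: 09:40–09:50, 10:50–11:00.
Common window lengths: 10, 10 min; longest is 10.

10 minutes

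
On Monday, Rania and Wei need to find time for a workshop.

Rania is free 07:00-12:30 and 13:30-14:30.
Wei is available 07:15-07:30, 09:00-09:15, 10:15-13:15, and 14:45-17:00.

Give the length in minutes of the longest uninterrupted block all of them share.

Rania ∩ Wei: 07:15–07:30, 09:00–09:15, 10:15–12:30.
Common window lengths: 15, 15, 135 min; longest is 135.

135 minutes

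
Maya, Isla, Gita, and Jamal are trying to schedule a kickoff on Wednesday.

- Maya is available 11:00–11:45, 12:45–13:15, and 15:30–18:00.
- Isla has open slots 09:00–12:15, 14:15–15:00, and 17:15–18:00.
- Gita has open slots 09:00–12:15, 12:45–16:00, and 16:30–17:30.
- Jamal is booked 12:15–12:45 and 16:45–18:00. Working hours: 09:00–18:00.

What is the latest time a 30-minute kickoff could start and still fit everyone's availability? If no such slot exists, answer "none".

Jamal free within 09:00–18:00: 09:00–12:15, 12:45–16:45.
Maya ∩ Isla: 11:00–11:45, 17:15–18:00.
Maya ∩ Isla ∩ Gita: 11:00–11:45, 17:15–17:30.
Maya ∩ Isla ∩ Gita ∩ Jamal: 11:00–11:45.
Windows ≥ 30 min: 11:00–11:45.
Latest start in the last window 11:00–11:45 is 11:45 − 30 min = 11:15.

11:15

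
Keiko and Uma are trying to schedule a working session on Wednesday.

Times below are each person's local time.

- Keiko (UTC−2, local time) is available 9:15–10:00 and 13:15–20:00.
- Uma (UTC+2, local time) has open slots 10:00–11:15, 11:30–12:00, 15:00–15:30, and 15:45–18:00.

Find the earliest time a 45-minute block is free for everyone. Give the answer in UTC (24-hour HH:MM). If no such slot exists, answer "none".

Keiko → UTC: 11:15–12:00, 15:15–22:00.
Uma → UTC: 08:00–09:15, 09:30–10:00, 13:00–13:30, 13:45–16:00.
Keiko ∩ Uma: 15:15–16:00.
Windows ≥ 45 min: 15:15–16:00.
Earliest such window starts at 15:15.

15:15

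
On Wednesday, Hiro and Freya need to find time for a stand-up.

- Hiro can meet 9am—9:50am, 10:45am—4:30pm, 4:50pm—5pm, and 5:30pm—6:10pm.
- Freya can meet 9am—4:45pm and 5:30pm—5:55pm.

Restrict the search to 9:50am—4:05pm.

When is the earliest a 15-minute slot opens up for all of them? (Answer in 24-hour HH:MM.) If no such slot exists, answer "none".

Hiro ∩ Freya: 09:00–09:50, 10:45–16:30, 17:30–17:55.
Restricted to 09:50–16:05: 10:45–16:05.
Windows ≥ 15 min: 10:45–16:05.
Earliest such window starts at 10:45.

10:45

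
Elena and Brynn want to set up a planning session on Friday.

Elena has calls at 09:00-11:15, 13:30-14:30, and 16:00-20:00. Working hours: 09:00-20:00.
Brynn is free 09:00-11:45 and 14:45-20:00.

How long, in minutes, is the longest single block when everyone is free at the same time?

75 minutes

Elena free within 09:00–20:00: 11:15–13:30, 14:30–16:00.
Elena ∩ Brynn: 11:15–11:45, 14:45–16:00.
Common window lengths: 30, 75 min; longest is 75.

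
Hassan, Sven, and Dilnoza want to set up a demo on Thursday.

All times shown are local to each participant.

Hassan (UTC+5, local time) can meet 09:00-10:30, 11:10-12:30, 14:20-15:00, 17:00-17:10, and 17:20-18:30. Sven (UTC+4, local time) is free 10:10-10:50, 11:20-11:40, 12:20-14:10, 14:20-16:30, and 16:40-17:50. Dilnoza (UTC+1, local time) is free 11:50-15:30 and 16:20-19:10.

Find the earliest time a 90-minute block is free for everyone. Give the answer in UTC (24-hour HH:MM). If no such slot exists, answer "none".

none

Hassan → UTC: 04:00–05:30, 06:10–07:30, 09:20–10:00, 12:00–12:10, 12:20–13:30.
Sven → UTC: 06:10–06:50, 07:20–07:40, 08:20–10:10, 10:20–12:30, 12:40–13:50.
Dilnoza → UTC: 10:50–14:30, 15:20–18:10.
Hassan ∩ Sven: 06:10–06:50, 07:20–07:30, 09:20–10:00, 12:00–12:10, 12:20–12:30, 12:40–13:30.
Hassan ∩ Sven ∩ Dilnoza: 12:00–12:10, 12:20–12:30, 12:40–13:30.
Windows ≥ 90 min: (none).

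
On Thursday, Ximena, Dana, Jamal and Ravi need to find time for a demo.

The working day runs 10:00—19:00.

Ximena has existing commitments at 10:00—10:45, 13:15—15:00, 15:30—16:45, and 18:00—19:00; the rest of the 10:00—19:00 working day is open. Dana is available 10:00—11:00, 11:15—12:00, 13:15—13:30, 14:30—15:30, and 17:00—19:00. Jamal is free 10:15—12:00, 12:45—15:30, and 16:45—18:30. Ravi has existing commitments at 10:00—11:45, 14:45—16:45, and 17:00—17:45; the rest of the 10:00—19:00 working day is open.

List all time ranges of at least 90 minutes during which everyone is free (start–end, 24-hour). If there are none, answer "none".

none

Ximena free within 10:00–19:00: 10:45–13:15, 15:00–15:30, 16:45–18:00.
Ravi free within 10:00–19:00: 11:45–14:45, 16:45–17:00, 17:45–19:00.
Ximena ∩ Dana: 10:45–11:00, 11:15–12:00, 15:00–15:30, 17:00–18:00.
Ximena ∩ Dana ∩ Jamal: 10:45–11:00, 11:15–12:00, 15:00–15:30, 17:00–18:00.
Ximena ∩ Dana ∩ Jamal ∩ Ravi: 11:45–12:00, 17:45–18:00.
Windows ≥ 90 min: (none).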